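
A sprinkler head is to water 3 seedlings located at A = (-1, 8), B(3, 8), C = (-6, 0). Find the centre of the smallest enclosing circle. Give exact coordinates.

Side lengths²: AB² = 16, AC² = 89, BC² = 145.
Since BC² = 145 ≥ 89 + 16 = 105, the angle opposite BC is not acute, so the smallest enclosing circle has BC as diameter.
Centre = midpoint of BC = (-1.5, 4), r² = 145/4 = 36.25.
Centre = (-1.5, 4).

(-1.5, 4)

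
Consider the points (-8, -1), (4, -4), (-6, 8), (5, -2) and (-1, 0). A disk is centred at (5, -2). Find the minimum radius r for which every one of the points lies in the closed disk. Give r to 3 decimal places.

14.866

The required radius is the distance from (5, -2) to the farthest point.
Squared distances: 170, 5, 221, 0, 40.
Maximum is 221, attained at (-6, 8).
r = √221 ≈ 14.866.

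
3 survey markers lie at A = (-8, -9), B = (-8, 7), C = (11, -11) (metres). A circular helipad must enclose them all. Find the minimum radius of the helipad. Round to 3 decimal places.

13.086

Side lengths²: AB² = 256, AC² = 365, BC² = 685.
Since BC² = 685 ≥ 365 + 256 = 621, the angle opposite BC is not acute, so the smallest enclosing circle has BC as diameter.
Centre = midpoint of BC = (1.5, -2), r² = 685/4 = 171.25.
r = √(171.25) ≈ 13.086.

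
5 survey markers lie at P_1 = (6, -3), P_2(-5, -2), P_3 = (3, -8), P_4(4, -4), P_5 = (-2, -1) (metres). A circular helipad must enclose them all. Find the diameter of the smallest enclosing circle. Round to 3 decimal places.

The minimum enclosing circle is determined by three boundary points: P_1, P_2, P_3.
Their circumcentre is (13/29, -89/29) with r² = 25925/841.
The farthest remaining point P_4 is at distance² 11338/841 ≤ 25925/841.
Diameter = 2r = 2√(25925/841) ≈ 11.104.

11.104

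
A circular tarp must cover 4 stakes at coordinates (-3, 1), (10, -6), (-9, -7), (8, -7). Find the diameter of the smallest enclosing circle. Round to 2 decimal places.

19.03

A smallest enclosing disk is always determined by at most three of the input points on its boundary.
The farthest pair is (10, -6)–(-9, -7) with squared distance 362. The circle on this segment as diameter has centre (0.5, -6.5) and r² = 362/4 = 90.5.
Check (-3, 1): distance² to centre = 68.5 ≤ 90.5, so it lies inside.
All remaining points lie in this disk, and no smaller disk contains both endpoints, so this is the minimum enclosing circle.
Diameter = 2r = 2√(90.5) ≈ 19.03.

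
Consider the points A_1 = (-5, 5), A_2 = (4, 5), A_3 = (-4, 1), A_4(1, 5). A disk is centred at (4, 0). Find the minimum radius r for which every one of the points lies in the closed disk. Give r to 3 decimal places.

The required radius is the distance from (4, 0) to the farthest point.
Squared distances: 106, 25, 65, 34.
Maximum is 106, attained at A_1.
r = √106 ≈ 10.296.

10.296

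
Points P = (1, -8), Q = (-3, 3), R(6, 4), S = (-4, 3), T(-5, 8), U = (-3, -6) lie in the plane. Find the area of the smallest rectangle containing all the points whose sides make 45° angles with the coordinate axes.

In coordinates u = x + y, v = x − y the rectangle is axis-aligned; the map (x,y)→(u,v) scales areas by 2.
u-values: -7, 0, 10, -1, 3, -9; range = 10 − (-9) = 19.
v-values: 9, -6, 2, -7, -13, 3; range = 9 − (-13) = 22.
Area = (19 × 22) / 2 = 209.

209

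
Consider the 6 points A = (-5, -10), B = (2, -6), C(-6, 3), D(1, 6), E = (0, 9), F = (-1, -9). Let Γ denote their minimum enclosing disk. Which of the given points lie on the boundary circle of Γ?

A, E

The minimum enclosing circle of a finite set is fixed by two of the points (as a diameter) or three (as a circumcircle).
The farthest pair is A–E with squared distance 386. The circle on this segment as diameter has centre (-2.5, -0.5) and r² = 386/4 = 96.5.
Check B: distance² to centre = 50.5 ≤ 96.5, so it lies inside.
All remaining points lie in this disk, and no smaller disk contains both endpoints, so this is the minimum enclosing circle.
The points at distance exactly r from the centre are A, E — 2 points.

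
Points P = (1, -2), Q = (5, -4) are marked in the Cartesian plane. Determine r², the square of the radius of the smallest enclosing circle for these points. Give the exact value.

The smallest circle enclosing two points has them as diameter endpoints.
Centre = midpoint = (3, -3); r² = |PQ|²/4 = 20/4 = 5.

5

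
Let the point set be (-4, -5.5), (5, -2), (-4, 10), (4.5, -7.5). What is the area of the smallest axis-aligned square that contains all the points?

The bounding box has width 9 and height 17.5.
An axis-aligned square enclosing the set must have side ≥ max(width, height).
So the minimum side is max(9, 17.5) = 17.5.
Area = 17.5² = 306.25.

306.25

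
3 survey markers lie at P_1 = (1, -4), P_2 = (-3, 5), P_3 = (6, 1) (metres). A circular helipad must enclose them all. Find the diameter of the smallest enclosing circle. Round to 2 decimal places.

10.55

Side lengths²: P_1P_2² = 97, P_1P_3² = 50, P_2P_3² = 97.
Since P_2P_3² = 97 < 97 + 50 = 147, the triangle is acute, so the smallest enclosing circle is the circumcircle.
Circumcentre = (19/26, 33/26), r² = 9409/338.
Diameter = 2r = 2√(9409/338) ≈ 10.55.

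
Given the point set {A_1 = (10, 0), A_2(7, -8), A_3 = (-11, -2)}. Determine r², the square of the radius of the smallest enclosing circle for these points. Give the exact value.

Side lengths²: A_1A_2² = 73, A_1A_3² = 445, A_2A_3² = 360.
Since A_1A_3² = 445 ≥ 360 + 73 = 433, the angle opposite A_1A_3 is not acute, so the smallest enclosing circle has A_1A_3 as diameter.
Centre = midpoint of A_1A_3 = (-0.5, -1), r² = 445/4 = 111.25.

111.25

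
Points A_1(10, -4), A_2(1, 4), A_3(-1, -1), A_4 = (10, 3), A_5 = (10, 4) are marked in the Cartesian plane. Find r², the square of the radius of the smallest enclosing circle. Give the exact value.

4745/121

A smallest enclosing disk is always determined by at most three of the input points on its boundary.
The minimum enclosing circle is determined by three boundary points: A_1, A_3, A_5.
Their circumcentre is (57/11, 0) with r² = 4745/121.
The farthest remaining point A_2 is at distance² 4052/121 ≤ 4745/121.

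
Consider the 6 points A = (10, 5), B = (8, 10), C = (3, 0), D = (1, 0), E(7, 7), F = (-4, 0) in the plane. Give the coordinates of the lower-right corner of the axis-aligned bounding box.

(10, 0)

x-range [-4, 10], y-range [0, 10].
The lower-right corner is (10, 0).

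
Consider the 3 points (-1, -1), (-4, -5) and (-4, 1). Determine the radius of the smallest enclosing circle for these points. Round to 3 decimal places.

Call the three points A, B, C in the order given.
Side lengths²: AB² = 25, AC² = 13, BC² = 36.
Since BC² = 36 < 25 + 13 = 38, the triangle is acute, so the smallest enclosing circle is the circumcircle.
Circumcentre = (-23/6, -2), r² = 325/36.
r = √(325/36) ≈ 3.005.

3.005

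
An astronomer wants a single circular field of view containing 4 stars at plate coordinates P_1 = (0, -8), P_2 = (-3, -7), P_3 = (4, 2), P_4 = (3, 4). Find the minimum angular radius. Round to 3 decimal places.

The minimum enclosing circle of a finite set is fixed by two of the points (as a diameter) or three (as a circumcircle).
The minimum enclosing circle is determined by three boundary points: P_1, P_2, P_4.
Their circumcentre is (11/26, -45/26) with r² = 13345/338.
The farthest remaining point P_3 is at distance² 9029/338 ≤ 13345/338.
r = √(13345/338) ≈ 6.283.

6.283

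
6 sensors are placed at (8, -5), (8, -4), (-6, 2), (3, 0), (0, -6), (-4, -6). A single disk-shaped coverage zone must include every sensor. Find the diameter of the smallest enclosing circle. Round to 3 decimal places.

15.652

By Welzl's lemma the MEC is supported by two points (diametrically opposite) or three points (on a circumcircle).
The farthest pair is (8, -5)–(-6, 2) with squared distance 245. The circle on this segment as diameter has centre (1, -1.5) and r² = 245/4 = 61.25.
Check (8, -4): distance² to centre = 55.25 ≤ 61.25, so it lies inside.
All remaining points lie in this disk, and no smaller disk contains both endpoints, so this is the minimum enclosing circle.
Diameter = 2r = 2√(61.25) ≈ 15.652.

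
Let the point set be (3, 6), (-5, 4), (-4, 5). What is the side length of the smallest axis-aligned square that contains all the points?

The bounding box has width 8 and height 2.
An axis-aligned square enclosing the set must have side ≥ max(width, height).
So the minimum side is max(8, 2) = 8.

8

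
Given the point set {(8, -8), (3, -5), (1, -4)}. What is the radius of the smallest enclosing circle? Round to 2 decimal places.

4.03

Call the three points A, B, C in the order given.
Side lengths²: AB² = 34, AC² = 65, BC² = 5.
Since AC² = 65 ≥ 34 + 5 = 39, the angle opposite AC is not acute, so the smallest enclosing circle has AC as diameter.
Centre = midpoint of AC = (4.5, -6), r² = 65/4 = 16.25.
r = √(16.25) ≈ 4.03.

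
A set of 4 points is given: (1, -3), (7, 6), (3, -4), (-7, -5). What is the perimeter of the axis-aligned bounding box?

50

Width = max x − min x = 7 − (-7) = 14.
Height = max y − min y = 6 − (-5) = 11.
Perimeter = 2(14 + 11) = 50.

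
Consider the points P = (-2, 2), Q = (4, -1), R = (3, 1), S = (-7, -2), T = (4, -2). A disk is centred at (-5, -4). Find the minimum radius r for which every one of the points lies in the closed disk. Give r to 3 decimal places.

9.487

The required radius is the distance from (-5, -4) to the farthest point.
Squared distances: 45, 90, 89, 8, 85.
Maximum is 90, attained at Q.
r = √90 ≈ 9.487.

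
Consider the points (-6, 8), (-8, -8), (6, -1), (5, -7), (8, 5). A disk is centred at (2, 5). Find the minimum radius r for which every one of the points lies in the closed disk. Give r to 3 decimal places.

16.401

The required radius is the distance from (2, 5) to the farthest point.
Squared distances: 73, 269, 52, 153, 36.
Maximum is 269, attained at (-8, -8).
r = √269 ≈ 16.401.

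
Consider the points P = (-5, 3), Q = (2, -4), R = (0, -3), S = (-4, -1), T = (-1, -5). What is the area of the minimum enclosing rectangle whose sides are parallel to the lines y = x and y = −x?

In coordinates u = x + y, v = x − y the rectangle is axis-aligned; the map (x,y)→(u,v) scales areas by 2.
u-values: -2, -2, -3, -5, -6; range = -2 − (-6) = 4.
v-values: -8, 6, 3, -3, 4; range = 6 − (-8) = 14.
Area = (4 × 14) / 2 = 28.

28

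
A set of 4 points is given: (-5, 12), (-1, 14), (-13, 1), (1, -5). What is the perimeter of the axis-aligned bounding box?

66

Width = max x − min x = 1 − (-13) = 14.
Height = max y − min y = 14 − (-5) = 19.
Perimeter = 2(14 + 19) = 66.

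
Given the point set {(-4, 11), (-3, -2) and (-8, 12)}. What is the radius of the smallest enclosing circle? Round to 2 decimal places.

7.43

Call the three points A, B, C in the order given.
Side lengths²: AB² = 170, AC² = 17, BC² = 221.
Since BC² = 221 ≥ 170 + 17 = 187, the angle opposite BC is not acute, so the smallest enclosing circle has BC as diameter.
Centre = midpoint of BC = (-5.5, 5), r² = 221/4 = 55.25.
r = √(55.25) ≈ 7.43.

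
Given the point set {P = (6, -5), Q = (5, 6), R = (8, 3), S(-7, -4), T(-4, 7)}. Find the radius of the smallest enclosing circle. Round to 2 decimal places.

A smallest enclosing disk is always determined by at most three of the input points on its boundary.
The minimum enclosing circle is determined by three boundary points: R, S, T.
Their circumcentre is (11/36, -1/12) with r² = 44525/648.
The farthest remaining point Q is at distance² 38261/648 ≤ 44525/648.
r = √(44525/648) ≈ 8.29.

8.29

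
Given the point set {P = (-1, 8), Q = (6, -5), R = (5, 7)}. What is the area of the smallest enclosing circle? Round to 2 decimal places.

Side lengths²: PQ² = 218, PR² = 37, QR² = 145.
Since PQ² = 218 ≥ 145 + 37 = 182, the angle opposite PQ is not acute, so the smallest enclosing circle has PQ as diameter.
Centre = midpoint of PQ = (2.5, 1.5), r² = 218/4 = 54.5.
Area = π·r² = π·54.5 ≈ 171.22.

171.22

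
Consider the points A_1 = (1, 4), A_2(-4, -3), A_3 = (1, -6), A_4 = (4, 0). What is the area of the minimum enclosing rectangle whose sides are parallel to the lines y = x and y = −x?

60

In coordinates u = x + y, v = x − y the rectangle is axis-aligned; the map (x,y)→(u,v) scales areas by 2.
u-values: 5, -7, -5, 4; range = 5 − (-7) = 12.
v-values: -3, -1, 7, 4; range = 7 − (-3) = 10.
Area = (12 × 10) / 2 = 60.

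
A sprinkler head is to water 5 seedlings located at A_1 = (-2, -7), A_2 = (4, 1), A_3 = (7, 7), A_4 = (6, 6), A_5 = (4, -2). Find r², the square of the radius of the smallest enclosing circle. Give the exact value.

A smallest enclosing disk is always determined by at most three of the input points on its boundary.
The farthest pair is A_1–A_3 with squared distance 277. The circle on this segment as diameter has centre (2.5, 0) and r² = 277/4 = 69.25.
Check A_2: distance² to centre = 3.25 ≤ 69.25, so it lies inside.
All remaining points lie in this disk, and no smaller disk contains both endpoints, so this is the minimum enclosing circle.

69.25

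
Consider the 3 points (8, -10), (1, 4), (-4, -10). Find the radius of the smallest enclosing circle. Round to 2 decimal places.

8.31

Call the three points A, B, C in the order given.
Side lengths²: AB² = 245, AC² = 144, BC² = 221.
Since AB² = 245 < 221 + 144 = 365, the triangle is acute, so the smallest enclosing circle is the circumcircle.
Circumcentre = (2, -4.25), r² = 69.0625.
r = √(69.0625) ≈ 8.31.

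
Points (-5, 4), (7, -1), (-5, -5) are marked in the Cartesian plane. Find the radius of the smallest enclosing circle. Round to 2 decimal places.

Call the three points A, B, C in the order given.
Side lengths²: AB² = 169, AC² = 81, BC² = 160.
Since AB² = 169 < 160 + 81 = 241, the triangle is acute, so the smallest enclosing circle is the circumcircle.
Circumcentre = (1/6, -0.5), r² = 845/18.
r = √(845/18) ≈ 6.85.

6.85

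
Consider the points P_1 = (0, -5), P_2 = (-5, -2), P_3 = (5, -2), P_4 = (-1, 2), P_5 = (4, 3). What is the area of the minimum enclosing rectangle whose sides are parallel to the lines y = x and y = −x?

In coordinates u = x + y, v = x − y the rectangle is axis-aligned; the map (x,y)→(u,v) scales areas by 2.
u-values: -5, -7, 3, 1, 7; range = 7 − (-7) = 14.
v-values: 5, -3, 7, -3, 1; range = 7 − (-3) = 10.
Area = (14 × 10) / 2 = 70.

70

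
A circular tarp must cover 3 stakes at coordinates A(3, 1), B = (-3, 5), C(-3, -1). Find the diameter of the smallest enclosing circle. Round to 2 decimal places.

Side lengths²: AB² = 52, AC² = 40, BC² = 36.
Since AB² = 52 < 40 + 36 = 76, the triangle is acute, so the smallest enclosing circle is the circumcircle.
Circumcentre = (-2/3, 2), r² = 130/9.
Diameter = 2r = 2√(130/9) ≈ 7.60.

7.60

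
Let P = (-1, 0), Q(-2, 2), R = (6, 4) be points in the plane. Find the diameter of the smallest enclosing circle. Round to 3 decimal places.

Side lengths²: PQ² = 5, PR² = 65, QR² = 68.
Since QR² = 68 < 65 + 5 = 70, the triangle is acute, so the smallest enclosing circle is the circumcircle.
Circumcentre = (37/18, 25/9), r² = 5525/324.
Diameter = 2r = 2√(5525/324) ≈ 8.259.

8.259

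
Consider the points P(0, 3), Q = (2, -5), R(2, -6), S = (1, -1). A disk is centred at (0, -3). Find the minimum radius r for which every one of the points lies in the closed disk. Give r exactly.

The required radius is the distance from (0, -3) to the farthest point.
Squared distances: 36, 8, 13, 5.
Maximum is 36, attained at P.
r = √36 = 6.

6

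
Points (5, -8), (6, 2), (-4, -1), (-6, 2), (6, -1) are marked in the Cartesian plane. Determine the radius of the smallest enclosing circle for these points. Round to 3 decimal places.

7.470

By Welzl's lemma the MEC is supported by two points (diametrically opposite) or three points (on a circumcircle).
The minimum enclosing circle is determined by three boundary points: (5, -8), (6, 2), (-6, 2).
Their circumcentre is (0, -2.45) with r² = 55.8025.
The farthest remaining point (6, -1) is at distance² 38.1025 ≤ 55.8025.
r = √(55.8025) ≈ 7.470.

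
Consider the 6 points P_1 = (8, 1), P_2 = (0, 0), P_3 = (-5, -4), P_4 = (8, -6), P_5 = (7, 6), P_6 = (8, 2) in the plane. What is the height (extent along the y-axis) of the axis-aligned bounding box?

12

max y = 6, min y = -6, so height = 12.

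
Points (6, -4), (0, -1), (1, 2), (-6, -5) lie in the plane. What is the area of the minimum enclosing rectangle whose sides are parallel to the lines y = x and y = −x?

In coordinates u = x + y, v = x − y the rectangle is axis-aligned; the map (x,y)→(u,v) scales areas by 2.
u-values: 2, -1, 3, -11; range = 3 − (-11) = 14.
v-values: 10, 1, -1, -1; range = 10 − (-1) = 11.
Area = (14 × 11) / 2 = 77.

77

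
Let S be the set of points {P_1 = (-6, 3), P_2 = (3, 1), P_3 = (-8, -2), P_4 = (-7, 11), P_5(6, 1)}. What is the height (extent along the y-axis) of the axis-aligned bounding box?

max y = 11, min y = -2, so height = 13.

13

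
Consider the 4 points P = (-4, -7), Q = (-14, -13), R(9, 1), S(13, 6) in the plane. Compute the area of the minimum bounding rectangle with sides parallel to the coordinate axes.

x ranges over [-14, 13], width 27.
y ranges over [-13, 6], height 19.
Area = 27 × 19 = 513.

513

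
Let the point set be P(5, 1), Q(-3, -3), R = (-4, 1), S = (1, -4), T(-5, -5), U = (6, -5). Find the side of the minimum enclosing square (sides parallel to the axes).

The bounding box has width 11 and height 6.
An axis-aligned square enclosing the set must have side ≥ max(width, height).
So the minimum side is max(11, 6) = 11.

11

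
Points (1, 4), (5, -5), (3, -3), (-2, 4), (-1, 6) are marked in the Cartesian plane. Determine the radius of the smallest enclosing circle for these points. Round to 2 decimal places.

6.26

By Welzl's lemma the MEC is supported by two points (diametrically opposite) or three points (on a circumcircle).
The farthest pair is (5, -5)–(-1, 6) with squared distance 157. The circle on this segment as diameter has centre (2, 0.5) and r² = 157/4 = 39.25.
Check (1, 4): distance² to centre = 13.25 ≤ 39.25, so it lies inside.
All remaining points lie in this disk, and no smaller disk contains both endpoints, so this is the minimum enclosing circle.
r = √(39.25) ≈ 6.26.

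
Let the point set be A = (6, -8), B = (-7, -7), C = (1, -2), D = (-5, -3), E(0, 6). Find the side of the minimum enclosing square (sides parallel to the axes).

14

The bounding box has width 13 and height 14.
An axis-aligned square enclosing the set must have side ≥ max(width, height).
So the minimum side is max(13, 14) = 14.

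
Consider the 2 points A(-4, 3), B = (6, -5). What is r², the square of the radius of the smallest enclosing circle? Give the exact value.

41

The smallest circle enclosing two points has them as diameter endpoints.
Centre = midpoint = (1, -1); r² = |AB|²/4 = 164/4 = 41.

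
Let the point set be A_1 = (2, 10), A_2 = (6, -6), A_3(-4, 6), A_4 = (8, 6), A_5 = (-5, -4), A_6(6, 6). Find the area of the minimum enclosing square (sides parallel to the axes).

The bounding box has width 13 and height 16.
An axis-aligned square enclosing the set must have side ≥ max(width, height).
So the minimum side is max(13, 16) = 16.
Area = 16² = 256.

256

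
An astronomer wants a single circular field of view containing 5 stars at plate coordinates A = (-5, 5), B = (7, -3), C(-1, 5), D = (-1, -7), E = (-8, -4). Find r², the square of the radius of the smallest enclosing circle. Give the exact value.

7345/121

By Welzl's lemma the MEC is supported by two points (diametrically opposite) or three points (on a circumcircle).
The minimum enclosing circle is determined by three boundary points: A, B, E.
Their circumcentre is (-7/11, -16/11) with r² = 7345/121.
The farthest remaining point C is at distance² 5057/121 ≤ 7345/121.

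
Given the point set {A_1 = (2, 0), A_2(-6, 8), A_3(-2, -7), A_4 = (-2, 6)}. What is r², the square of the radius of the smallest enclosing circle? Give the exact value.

60.25

The minimum enclosing circle of a finite set is fixed by two of the points (as a diameter) or three (as a circumcircle).
The farthest pair is A_2–A_3 with squared distance 241. The circle on this segment as diameter has centre (-4, 0.5) and r² = 241/4 = 60.25.
Check A_1: distance² to centre = 36.25 ≤ 60.25, so it lies inside.
All remaining points lie in this disk, and no smaller disk contains both endpoints, so this is the minimum enclosing circle.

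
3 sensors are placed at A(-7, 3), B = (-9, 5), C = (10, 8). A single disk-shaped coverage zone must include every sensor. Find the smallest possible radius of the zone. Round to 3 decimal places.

9.618

Side lengths²: AB² = 8, AC² = 314, BC² = 370.
Since BC² = 370 ≥ 314 + 8 = 322, the angle opposite BC is not acute, so the smallest enclosing circle has BC as diameter.
Centre = midpoint of BC = (0.5, 6.5), r² = 370/4 = 92.5.
r = √(92.5) ≈ 9.618.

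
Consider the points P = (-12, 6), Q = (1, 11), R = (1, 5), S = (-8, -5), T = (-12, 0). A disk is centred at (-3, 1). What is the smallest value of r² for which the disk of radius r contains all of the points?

The required radius is the distance from (-3, 1) to the farthest point.
Squared distances: 106, 116, 32, 61, 82.
Maximum is 116, attained at Q.

116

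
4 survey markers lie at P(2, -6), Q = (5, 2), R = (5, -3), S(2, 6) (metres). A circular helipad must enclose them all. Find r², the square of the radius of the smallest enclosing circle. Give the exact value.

By Welzl's lemma the MEC is supported by two points (diametrically opposite) or three points (on a circumcircle).
The farthest pair is P–S with squared distance 144. The circle on this segment as diameter has centre (2, 0) and r² = 144/4 = 36.
Check Q: distance² to centre = 13 ≤ 36, so it lies inside.
All remaining points lie in this disk, and no smaller disk contains both endpoints, so this is the minimum enclosing circle.

36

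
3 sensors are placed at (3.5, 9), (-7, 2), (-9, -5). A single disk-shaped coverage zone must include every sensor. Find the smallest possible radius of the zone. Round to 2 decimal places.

9.38

Call the three points A, B, C in the order given.
Side lengths²: AB² = 159.25, AC² = 352.25, BC² = 53.
Since AC² = 352.25 ≥ 159.25 + 53 = 212.25, the angle opposite AC is not acute, so the smallest enclosing circle has AC as diameter.
Centre = midpoint of AC = (-2.75, 2), r² = 352.25/4 = 88.0625.
r = √(88.0625) ≈ 9.38.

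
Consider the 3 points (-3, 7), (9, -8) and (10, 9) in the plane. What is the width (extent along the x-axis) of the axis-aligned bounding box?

13

max x = 10, min x = -3, so width = 13.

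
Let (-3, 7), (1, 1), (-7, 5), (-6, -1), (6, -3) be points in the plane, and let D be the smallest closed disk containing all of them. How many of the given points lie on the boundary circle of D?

2

A smallest enclosing disk is always determined by at most three of the input points on its boundary.
The farthest pair is (-7, 5)–(6, -3) with squared distance 233. The circle on this segment as diameter has centre (-0.5, 1) and r² = 233/4 = 58.25.
Check (-3, 7): distance² to centre = 42.25 ≤ 58.25, so it lies inside.
All remaining points lie in this disk, and no smaller disk contains both endpoints, so this is the minimum enclosing circle.
The points at distance exactly r from the centre are (-7, 5), (6, -3) — 2 points.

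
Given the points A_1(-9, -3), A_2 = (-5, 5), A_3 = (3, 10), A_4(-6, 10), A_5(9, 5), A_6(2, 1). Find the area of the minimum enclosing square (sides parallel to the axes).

The bounding box has width 18 and height 13.
An axis-aligned square enclosing the set must have side ≥ max(width, height).
So the minimum side is max(18, 13) = 18.
Area = 18² = 324.

324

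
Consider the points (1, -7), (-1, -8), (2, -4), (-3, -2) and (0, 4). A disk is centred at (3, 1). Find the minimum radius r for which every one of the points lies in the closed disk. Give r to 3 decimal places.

9.849

The required radius is the distance from (3, 1) to the farthest point.
Squared distances: 68, 97, 26, 45, 18.
Maximum is 97, attained at (-1, -8).
r = √97 ≈ 9.849.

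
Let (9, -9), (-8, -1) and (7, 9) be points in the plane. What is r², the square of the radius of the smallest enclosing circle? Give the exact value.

188149/1682

Call the three points A, B, C in the order given.
Side lengths²: AB² = 353, AC² = 328, BC² = 325.
Since AB² = 353 < 328 + 325 = 653, the triangle is acute, so the smallest enclosing circle is the circumcircle.
Circumcentre = (149/58, -35/58), r² = 188149/1682.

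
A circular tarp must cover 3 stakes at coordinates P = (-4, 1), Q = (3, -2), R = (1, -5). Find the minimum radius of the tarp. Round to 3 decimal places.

3.972

Side lengths²: PQ² = 58, PR² = 61, QR² = 13.
Since PR² = 61 < 58 + 13 = 71, the triangle is acute, so the smallest enclosing circle is the circumcircle.
Circumcentre = (-17/18, -83/54), r² = 22997/1458.
r = √(22997/1458) ≈ 3.972.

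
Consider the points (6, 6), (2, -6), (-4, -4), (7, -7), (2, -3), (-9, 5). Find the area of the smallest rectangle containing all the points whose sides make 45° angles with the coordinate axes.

In coordinates u = x + y, v = x − y the rectangle is axis-aligned; the map (x,y)→(u,v) scales areas by 2.
u-values: 12, -4, -8, 0, -1, -4; range = 12 − (-8) = 20.
v-values: 0, 8, 0, 14, 5, -14; range = 14 − (-14) = 28.
Area = (20 × 28) / 2 = 280.

280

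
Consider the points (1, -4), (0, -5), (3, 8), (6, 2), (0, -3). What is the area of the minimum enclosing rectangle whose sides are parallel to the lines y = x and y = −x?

In coordinates u = x + y, v = x − y the rectangle is axis-aligned; the map (x,y)→(u,v) scales areas by 2.
u-values: -3, -5, 11, 8, -3; range = 11 − (-5) = 16.
v-values: 5, 5, -5, 4, 3; range = 5 − (-5) = 10.
Area = (16 × 10) / 2 = 80.

80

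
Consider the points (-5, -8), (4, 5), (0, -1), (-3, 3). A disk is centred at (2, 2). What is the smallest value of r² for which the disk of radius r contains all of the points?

The required radius is the distance from (2, 2) to the farthest point.
Squared distances: 149, 13, 13, 26.
Maximum is 149, attained at (-5, -8).

149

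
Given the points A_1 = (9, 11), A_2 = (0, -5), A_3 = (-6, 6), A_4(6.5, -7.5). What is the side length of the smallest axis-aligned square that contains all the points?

The bounding box has width 15 and height 18.5.
An axis-aligned square enclosing the set must have side ≥ max(width, height).
So the minimum side is max(15, 18.5) = 18.5.

18.5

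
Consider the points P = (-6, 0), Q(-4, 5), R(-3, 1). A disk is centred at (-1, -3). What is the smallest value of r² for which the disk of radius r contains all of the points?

The required radius is the distance from (-1, -3) to the farthest point.
Squared distances: 34, 73, 20.
Maximum is 73, attained at Q.

73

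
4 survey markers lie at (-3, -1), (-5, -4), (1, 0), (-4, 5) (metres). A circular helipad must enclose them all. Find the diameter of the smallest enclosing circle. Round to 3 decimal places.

9.235

By Welzl's lemma the MEC is supported by two points (diametrically opposite) or three points (on a circumcircle).
The minimum enclosing circle is determined by three boundary points: (-5, -4), (1, 0), (-4, 5).
Their circumcentre is (-3.6, 0.4) with r² = 21.32.
The farthest remaining point (-3, -1) is at distance² 2.32 ≤ 21.32.
Diameter = 2r = 2√(21.32) ≈ 9.235.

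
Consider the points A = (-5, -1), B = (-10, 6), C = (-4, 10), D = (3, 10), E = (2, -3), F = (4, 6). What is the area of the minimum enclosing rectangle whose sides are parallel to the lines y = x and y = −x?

199.5

In coordinates u = x + y, v = x − y the rectangle is axis-aligned; the map (x,y)→(u,v) scales areas by 2.
u-values: -6, -4, 6, 13, -1, 10; range = 13 − (-6) = 19.
v-values: -4, -16, -14, -7, 5, -2; range = 5 − (-16) = 21.
Area = (19 × 21) / 2 = 199.5.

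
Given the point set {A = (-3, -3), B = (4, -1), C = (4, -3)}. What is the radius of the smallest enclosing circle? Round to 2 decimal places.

Side lengths²: AB² = 53, AC² = 49, BC² = 4.
Since AB² = 53 ≥ 49 + 4 = 53, the angle opposite AB is not acute, so the smallest enclosing circle has AB as diameter.
Centre = midpoint of AB = (0.5, -2), r² = 53/4 = 13.25.
r = √(13.25) ≈ 3.64.

3.64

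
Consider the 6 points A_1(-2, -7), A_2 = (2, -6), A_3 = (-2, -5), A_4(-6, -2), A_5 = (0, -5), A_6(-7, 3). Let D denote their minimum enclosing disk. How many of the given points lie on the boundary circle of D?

The farthest pair is A_2–A_6 with squared distance 162. The circle on this segment as diameter has centre (-2.5, -1.5) and r² = 162/4 = 40.5.
Check A_1: distance² to centre = 30.5 ≤ 40.5, so it lies inside.
All remaining points lie in this disk, and no smaller disk contains both endpoints, so this is the minimum enclosing circle.
The points at distance exactly r from the centre are A_2, A_6 — 2 points.

2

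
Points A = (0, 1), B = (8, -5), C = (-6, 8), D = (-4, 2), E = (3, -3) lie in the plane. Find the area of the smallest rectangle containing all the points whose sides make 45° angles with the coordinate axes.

67.5

In coordinates u = x + y, v = x − y the rectangle is axis-aligned; the map (x,y)→(u,v) scales areas by 2.
u-values: 1, 3, 2, -2, 0; range = 3 − (-2) = 5.
v-values: -1, 13, -14, -6, 6; range = 13 − (-14) = 27.
Area = (5 × 27) / 2 = 67.5.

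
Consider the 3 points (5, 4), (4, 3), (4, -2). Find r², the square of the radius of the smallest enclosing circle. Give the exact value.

9.25

Call the three points A, B, C in the order given.
Side lengths²: AB² = 2, AC² = 37, BC² = 25.
Since AC² = 37 ≥ 25 + 2 = 27, the angle opposite AC is not acute, so the smallest enclosing circle has AC as diameter.
Centre = midpoint of AC = (4.5, 1), r² = 37/4 = 9.25.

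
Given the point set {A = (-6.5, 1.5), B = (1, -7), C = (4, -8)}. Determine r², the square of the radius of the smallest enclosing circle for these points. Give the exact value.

50.125

Side lengths²: AB² = 128.5, AC² = 200.5, BC² = 10.
Since AC² = 200.5 ≥ 128.5 + 10 = 138.5, the angle opposite AC is not acute, so the smallest enclosing circle has AC as diameter.
Centre = midpoint of AC = (-1.25, -3.25), r² = 200.5/4 = 50.125.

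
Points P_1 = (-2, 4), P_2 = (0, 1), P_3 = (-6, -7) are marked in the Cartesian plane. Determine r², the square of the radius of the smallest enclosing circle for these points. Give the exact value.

34.25

Side lengths²: P_1P_2² = 13, P_1P_3² = 137, P_2P_3² = 100.
Since P_1P_3² = 137 ≥ 100 + 13 = 113, the angle opposite P_1P_3 is not acute, so the smallest enclosing circle has P_1P_3 as diameter.
Centre = midpoint of P_1P_3 = (-4, -1.5), r² = 137/4 = 34.25.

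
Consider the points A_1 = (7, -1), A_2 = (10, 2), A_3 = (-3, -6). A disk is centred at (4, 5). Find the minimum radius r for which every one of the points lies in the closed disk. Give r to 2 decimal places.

The required radius is the distance from (4, 5) to the farthest point.
Squared distances: 45, 45, 170.
Maximum is 170, attained at A_3.
r = √170 ≈ 13.04.

13.04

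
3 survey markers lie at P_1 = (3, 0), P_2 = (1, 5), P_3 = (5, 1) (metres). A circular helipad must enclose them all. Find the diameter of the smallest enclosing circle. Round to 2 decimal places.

5.68

Side lengths²: P_1P_2² = 29, P_1P_3² = 5, P_2P_3² = 32.
Since P_2P_3² = 32 < 29 + 5 = 34, the triangle is acute, so the smallest enclosing circle is the circumcircle.
Circumcentre = (17/6, 17/6), r² = 145/18.
Diameter = 2r = 2√(145/18) ≈ 5.68.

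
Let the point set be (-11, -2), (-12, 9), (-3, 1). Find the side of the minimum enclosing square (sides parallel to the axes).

The bounding box has width 9 and height 11.
An axis-aligned square enclosing the set must have side ≥ max(width, height).
So the minimum side is max(9, 11) = 11.

11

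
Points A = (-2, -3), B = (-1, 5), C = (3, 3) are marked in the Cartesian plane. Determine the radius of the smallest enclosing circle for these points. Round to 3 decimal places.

Side lengths²: AB² = 65, AC² = 61, BC² = 20.
Since AB² = 65 < 61 + 20 = 81, the triangle is acute, so the smallest enclosing circle is the circumcircle.
Circumcentre = (-19/34, 15/17), r² = 19825/1156.
r = √(19825/1156) ≈ 4.141.

4.141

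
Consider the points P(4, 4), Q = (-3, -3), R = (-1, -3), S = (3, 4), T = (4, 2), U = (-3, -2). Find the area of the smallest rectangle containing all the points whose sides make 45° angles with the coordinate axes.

21

In coordinates u = x + y, v = x − y the rectangle is axis-aligned; the map (x,y)→(u,v) scales areas by 2.
u-values: 8, -6, -4, 7, 6, -5; range = 8 − (-6) = 14.
v-values: 0, 0, 2, -1, 2, -1; range = 2 − (-1) = 3.
Area = (14 × 3) / 2 = 21.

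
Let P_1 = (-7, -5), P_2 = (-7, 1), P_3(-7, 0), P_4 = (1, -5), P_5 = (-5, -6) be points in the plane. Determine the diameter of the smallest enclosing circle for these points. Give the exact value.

10

By Welzl's lemma the MEC is supported by two points (diametrically opposite) or three points (on a circumcircle).
The farthest pair is P_2–P_4 with squared distance 100. The circle on this segment as diameter has centre (-3, -2) and r² = 100/4 = 25.
Check P_1: distance² to centre = 25 ≤ 25, so it lies inside.
All remaining points lie in this disk, and no smaller disk contains both endpoints, so this is the minimum enclosing circle.
Diameter = 2r = 2√25 = 10.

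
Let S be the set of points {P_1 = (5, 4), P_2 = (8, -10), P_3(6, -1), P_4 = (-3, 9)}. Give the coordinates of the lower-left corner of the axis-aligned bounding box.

x-range [-3, 8], y-range [-10, 9].
The lower-left corner is (-3, -10).

(-3, -10)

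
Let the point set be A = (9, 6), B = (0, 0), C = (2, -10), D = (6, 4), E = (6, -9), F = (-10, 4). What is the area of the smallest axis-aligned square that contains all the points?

The bounding box has width 19 and height 16.
An axis-aligned square enclosing the set must have side ≥ max(width, height).
So the minimum side is max(19, 16) = 19.
Area = 19² = 361.

361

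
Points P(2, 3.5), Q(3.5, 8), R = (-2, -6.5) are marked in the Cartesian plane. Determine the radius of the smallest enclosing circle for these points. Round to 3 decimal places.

7.754

Side lengths²: PQ² = 22.5, PR² = 116, QR² = 240.5.
Since QR² = 240.5 ≥ 116 + 22.5 = 138.5, the angle opposite QR is not acute, so the smallest enclosing circle has QR as diameter.
Centre = midpoint of QR = (0.75, 0.75), r² = 240.5/4 = 60.125.
r = √(60.125) ≈ 7.754.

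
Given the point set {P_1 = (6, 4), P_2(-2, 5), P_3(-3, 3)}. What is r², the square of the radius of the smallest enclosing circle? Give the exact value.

20.5

Side lengths²: P_1P_2² = 65, P_1P_3² = 82, P_2P_3² = 5.
Since P_1P_3² = 82 ≥ 65 + 5 = 70, the angle opposite P_1P_3 is not acute, so the smallest enclosing circle has P_1P_3 as diameter.
Centre = midpoint of P_1P_3 = (1.5, 3.5), r² = 82/4 = 20.5.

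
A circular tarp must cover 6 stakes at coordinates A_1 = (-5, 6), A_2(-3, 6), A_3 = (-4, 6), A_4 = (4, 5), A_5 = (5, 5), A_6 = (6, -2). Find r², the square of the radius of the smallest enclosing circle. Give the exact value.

The minimum enclosing circle of a finite set is fixed by two of the points (as a diameter) or three (as a circumcircle).
The farthest pair is A_1–A_6 with squared distance 185. The circle on this segment as diameter has centre (0.5, 2) and r² = 185/4 = 46.25.
Check A_2: distance² to centre = 28.25 ≤ 46.25, so it lies inside.
All remaining points lie in this disk, and no smaller disk contains both endpoints, so this is the minimum enclosing circle.

46.25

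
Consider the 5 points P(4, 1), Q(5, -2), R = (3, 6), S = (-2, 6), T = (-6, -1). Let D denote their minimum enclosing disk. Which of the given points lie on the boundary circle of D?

The minimum enclosing circle of a finite set is fixed by two of the points (as a diameter) or three (as a circumcircle).
The minimum enclosing circle is determined by three boundary points: Q, R, T.
Their circumcentre is (-12/43, 40/43) with r² = 67405/1849.
The farthest remaining point S is at distance² 53000/1849 ≤ 67405/1849.
The points at distance exactly r from the centre are Q, R, T — 3 points.

Q, R, T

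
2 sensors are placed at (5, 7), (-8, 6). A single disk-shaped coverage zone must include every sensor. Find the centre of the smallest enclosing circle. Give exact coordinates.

(-1.5, 6.5)

The smallest circle enclosing two points has them as diameter endpoints.
Centre = midpoint = (-1.5, 6.5); r² = |(5, 7)−(-8, 6)|²/4 = 170/4 = 42.5.
Centre = (-1.5, 6.5).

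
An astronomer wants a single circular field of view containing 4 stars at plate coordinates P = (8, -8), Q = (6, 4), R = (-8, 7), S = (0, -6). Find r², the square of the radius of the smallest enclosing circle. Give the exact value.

By Welzl's lemma the MEC is supported by two points (diametrically opposite) or three points (on a circumcircle).
The farthest pair is P–R with squared distance 481. The circle on this segment as diameter has centre (0, -0.5) and r² = 481/4 = 120.25.
Check Q: distance² to centre = 56.25 ≤ 120.25, so it lies inside.
All remaining points lie in this disk, and no smaller disk contains both endpoints, so this is the minimum enclosing circle.

120.25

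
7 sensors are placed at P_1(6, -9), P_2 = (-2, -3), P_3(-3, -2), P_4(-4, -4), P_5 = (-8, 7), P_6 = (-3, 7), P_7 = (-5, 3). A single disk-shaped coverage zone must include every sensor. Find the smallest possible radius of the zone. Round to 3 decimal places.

By Welzl's lemma the MEC is supported by two points (diametrically opposite) or three points (on a circumcircle).
The farthest pair is P_1–P_5 with squared distance 452. The circle on this segment as diameter has centre (-1, -1) and r² = 452/4 = 113.
Check P_2: distance² to centre = 5 ≤ 113, so it lies inside.
All remaining points lie in this disk, and no smaller disk contains both endpoints, so this is the minimum enclosing circle.
r = √113 ≈ 10.630.

10.630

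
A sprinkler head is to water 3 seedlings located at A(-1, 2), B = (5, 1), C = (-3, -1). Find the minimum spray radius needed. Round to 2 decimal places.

4.12

Side lengths²: AB² = 37, AC² = 13, BC² = 68.
Since BC² = 68 ≥ 37 + 13 = 50, the angle opposite BC is not acute, so the smallest enclosing circle has BC as diameter.
Centre = midpoint of BC = (1, 0), r² = 68/4 = 17.
r = √17 ≈ 4.12.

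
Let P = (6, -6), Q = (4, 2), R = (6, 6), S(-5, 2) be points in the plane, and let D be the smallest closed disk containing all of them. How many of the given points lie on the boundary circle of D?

By Welzl's lemma the MEC is supported by two points (diametrically opposite) or three points (on a circumcircle).
The minimum enclosing circle is determined by three boundary points: P, R, S.
Their circumcentre is (43/22, 0) with r² = 25345/484.
The farthest remaining point Q is at distance² 3961/484 ≤ 25345/484.
The points at distance exactly r from the centre are P, R, S — 3 points.

3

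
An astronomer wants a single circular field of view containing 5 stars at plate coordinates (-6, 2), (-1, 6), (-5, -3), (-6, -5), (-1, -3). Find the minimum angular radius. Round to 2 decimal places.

A smallest enclosing disk is always determined by at most three of the input points on its boundary.
The farthest pair is (-1, 6)–(-6, -5) with squared distance 146. The circle on this segment as diameter has centre (-3.5, 0.5) and r² = 146/4 = 36.5.
Check (-6, 2): distance² to centre = 8.5 ≤ 36.5, so it lies inside.
All remaining points lie in this disk, and no smaller disk contains both endpoints, so this is the minimum enclosing circle.
r = √(36.5) ≈ 6.04.

6.04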